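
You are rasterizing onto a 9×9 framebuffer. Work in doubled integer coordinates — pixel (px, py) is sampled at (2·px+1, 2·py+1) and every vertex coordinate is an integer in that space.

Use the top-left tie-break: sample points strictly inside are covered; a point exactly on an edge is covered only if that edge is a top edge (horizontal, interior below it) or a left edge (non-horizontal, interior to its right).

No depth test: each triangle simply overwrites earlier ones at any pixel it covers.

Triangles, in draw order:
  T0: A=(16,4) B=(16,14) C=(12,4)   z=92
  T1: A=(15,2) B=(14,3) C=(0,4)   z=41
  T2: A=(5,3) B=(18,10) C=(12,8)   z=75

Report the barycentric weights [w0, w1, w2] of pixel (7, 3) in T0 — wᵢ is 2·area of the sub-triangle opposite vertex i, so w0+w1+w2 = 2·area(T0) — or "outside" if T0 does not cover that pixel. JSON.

T0:
  2·area = 40
  edge (16, 4)→(16, 14): d=(0,10) right/bottom  bias=-1
  edge (16, 14)→(12, 4): d=(-4,-10) top-left  bias=+0
  edge (12, 4)→(16, 4): d=(4,0) top-left  bias=+0
    (6,2)@(13, 5): e=[30,6,4] → X
    (7,2)@(15, 5): e=[10,26,4] → X
    (8,2)@(17, 5): e=[-10,46,4] → .
    (6,3)@(13, 7): e=[30,-2,12] → .
    (7,3)@(15, 7): e=[10,18,12] → X
    (8,3)@(17, 7): e=[-10,38,12] → .
    (7,4)@(15, 9): e=[10,10,20] → X
    (8,4)@(17, 9): e=[-10,30,20] → .
    (7,5)@(15, 11): e=[10,2,28] → X
    (8,5)@(17, 11): e=[-10,22,28] → .
    (7,6)@(15, 13): e=[10,-6,36] → .
  covered (5 px):
    . . . . . . . . .
    . . . . . . . . .
    . . . . . . X X .
    . . . . . . . X .
    . . . . . . . X .
    . . . . . . . X .
    . . . . . . . . .
    . . . . . . . . .
    . . . . . . . . .
T1:
  2·area = 13
  edge (15, 2)→(14, 3): d=(-1,1) right/bottom  bias=-1
  edge (14, 3)→(0, 4): d=(-14,1) right/bottom  bias=-1
  edge (0, 4)→(15, 2): d=(15,-2) top-left  bias=+0
    (4,1)@(9, 3): e=[5,5,3] → X
    (5,1)@(11, 3): e=[3,3,7] → X
    (6,1)@(13, 3): e=[1,1,11] → X
    (7,1)@(15, 3): e=[-1,-1,15] → .
    (4,2)@(9, 5): e=[3,-23,33] → .
    (5,2)@(11, 5): e=[1,-25,37] → .
    (6,2)@(13, 5): e=[-1,-27,41] → .
  covered (3 px):
    . . . . . . . . .
    . . . . X X X . .
    . . . . . . . . .
    . . . . . . . . .
    . . . . . . . . .
    . . . . . . . . .
    . . . . . . . . .
    . . . . . . . . .
    . . . . . . . . .
T2:
  2·area = 16
  edge (5, 3)→(18, 10): d=(13,7) right/bottom  bias=-1
  edge (18, 10)→(12, 8): d=(-6,-2) top-left  bias=+0
  edge (12, 8)→(5, 3): d=(-7,-5) top-left  bias=+0
    (2,1)@(5, 3): e=[0,16,0] → .  [on edge]
    (1,2)@(3, 5): e=[40,0,-24] → .  [on edge]
    (4,3)@(9, 7): e=[24,0,-8] → .  [on edge]
    (5,3)@(11, 7): e=[10,4,2] → X
    (6,3)@(13, 7): e=[-4,8,12] → .
    (5,4)@(11, 9): e=[36,-8,-12] → .
    (7,4)@(15, 9): e=[8,0,8] → X  [on edge]
    (8,4)@(17, 9): e=[-6,4,18] → .
    (7,5)@(15, 11): e=[34,-12,-6] → .
  covered (2 px):
    . . . . . . . . .
    . . . . . . . . .
    . . . . . . . . .
    . . . . . X . . .
    . . . . . . . X .
    . . . . . . . . .
    . . . . . . . . .
    . . . . . . . . .
    . . . . . . . . .

Final: [18,12,10]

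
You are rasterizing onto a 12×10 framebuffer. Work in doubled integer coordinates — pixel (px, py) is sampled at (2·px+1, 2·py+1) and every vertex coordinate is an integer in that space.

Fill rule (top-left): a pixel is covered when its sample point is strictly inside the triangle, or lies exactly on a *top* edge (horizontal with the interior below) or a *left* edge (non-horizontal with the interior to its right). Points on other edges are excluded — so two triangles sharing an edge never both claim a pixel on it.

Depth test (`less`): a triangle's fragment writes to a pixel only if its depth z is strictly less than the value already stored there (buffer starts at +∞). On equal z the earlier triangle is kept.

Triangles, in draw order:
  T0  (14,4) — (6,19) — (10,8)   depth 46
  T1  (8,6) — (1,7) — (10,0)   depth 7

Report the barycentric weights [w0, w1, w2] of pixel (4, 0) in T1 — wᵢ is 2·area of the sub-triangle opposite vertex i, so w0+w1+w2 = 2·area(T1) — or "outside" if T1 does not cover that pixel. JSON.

T0:
  2·area = 28
  edge (14, 4)→(6, 19): d=(-8,15) right/bottom  bias=-1
  edge (6, 19)→(10, 8): d=(4,-11) top-left  bias=+0
  edge (10, 8)→(14, 4): d=(4,-4) top-left  bias=+0
    (8,0)@(17, 1): e=[-21,49,0] → ·  [on edge]
    (7,1)@(15, 3): e=[-7,35,0] → ·  [on edge]
    (6,2)@(13, 5): e=[7,21,0] → █  [on edge]
    (7,2)@(15, 5): e=[-23,43,8] → ·
    (5,3)@(11, 7): e=[21,7,0] → █  [on edge]
    (6,3)@(13, 7): e=[-9,29,8] → ·
    (4,4)@(9, 9): e=[35,-7,0] → ·  [on edge]
    (5,4)@(11, 9): e=[5,15,8] → █
    (6,4)@(13, 9): e=[-25,37,16] → ·
    (3,5)@(7, 11): e=[49,-21,0] → ·  [on edge]
    (4,5)@(9, 11): e=[19,1,8] → █
    (5,5)@(11, 11): e=[-11,23,16] → ·
    (2,6)@(5, 13): e=[63,-35,0] → ·  [on edge]
    (1,7)@(3, 15): e=[77,-49,0] → ·  [on edge]
    (0,8)@(1, 17): e=[91,-63,0] → ·  [on edge]
  covered (6 px):
    · · · · · · · · · · · ·
    · · · · · · · · · · · ·
    · · · · · · █ · · · · ·
    · · · · · █ · · · · · ·
    · · · · · █ · · · · · ·
    · · · · █ · · · · · · ·
    · · · · █ · · · · · · ·
    · · · · · · · · · · · ·
    · · · █ · · · · · · · ·
    · · · · · · · · · · · ·
T1:
  2·area = 40
  edge (8, 6)→(1, 7): d=(-7,1) right/bottom  bias=-1
  edge (1, 7)→(10, 0): d=(9,-7) top-left  bias=+0
  edge (10, 0)→(8, 6): d=(-2,6) right/bottom  bias=-1
    (4,0)@(9, 1): e=[34,2,4] → █
    (5,0)@(11, 1): e=[32,16,-8] → ·
    (3,1)@(7, 3): e=[22,6,12] → █
    (4,1)@(9, 3): e=[20,20,0] → ·  [on edge]
    (2,2)@(5, 5): e=[10,10,20] → █
    (4,2)@(9, 5): e=[6,38,-4] → ·
    (7,2)@(15, 5): e=[0,80,-40] → ·  [on edge]
    (0,3)@(1, 7): e=[0,0,40] → ·  [on edge]
    (2,3)@(5, 7): e=[-4,28,16] → ·
    (3,3)@(7, 7): e=[-6,42,4] → ·
    (3,4)@(7, 9): e=[-20,60,0] → ·  [on edge]
    (2,7)@(5, 15): e=[-60,100,0] → ·  [on edge]
  covered (4 px):
    · · · · █ · · · · · · ·
    · · · █ · · · · · · · ·
    · · █ █ · · · · · · · ·
    · · · · · · · · · · · ·
    · · · · · · · · · · · ·
    · · · · · · · · · · · ·
    · · · · · · · · · · · ·
    · · · · · · · · · · · ·
    · · · · · · · · · · · ·
    · · · · · · · · · · · ·

Result: [2,4,34]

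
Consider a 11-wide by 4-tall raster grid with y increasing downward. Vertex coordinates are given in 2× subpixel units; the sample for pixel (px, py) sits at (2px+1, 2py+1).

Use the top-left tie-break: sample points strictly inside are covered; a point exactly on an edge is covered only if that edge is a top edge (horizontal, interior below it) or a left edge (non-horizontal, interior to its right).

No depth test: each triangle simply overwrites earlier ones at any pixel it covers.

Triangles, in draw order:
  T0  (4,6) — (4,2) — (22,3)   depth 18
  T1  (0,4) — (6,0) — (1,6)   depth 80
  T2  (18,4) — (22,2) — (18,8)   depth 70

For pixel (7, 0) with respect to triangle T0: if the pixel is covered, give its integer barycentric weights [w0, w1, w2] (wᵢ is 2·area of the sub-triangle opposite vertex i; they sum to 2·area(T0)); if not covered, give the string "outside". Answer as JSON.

T0:
  2·area = 72
  edge (4, 6)→(4, 2): d=(0,-4) top-left  bias=+0
  edge (4, 2)→(22, 3): d=(18,1) right/bottom  bias=-1
  edge (22, 3)→(4, 6): d=(-18,3) right/bottom  bias=-1
    (2,1)@(5, 3): e=[4,17,51] → X
    (3,1)@(7, 3): e=[12,15,45] → X
    (4,1)@(9, 3): e=[20,13,39] → X
    (5,1)@(11, 3): e=[28,11,33] → X
    (6,1)@(13, 3): e=[36,9,27] → X
    (7,1)@(15, 3): e=[44,7,21] → X
    (8,1)@(17, 3): e=[52,5,15] → X
    (9,1)@(19, 3): e=[60,3,9] → X
    (10,1)@(21, 3): e=[68,1,3] → X
    (2,2)@(5, 5): e=[4,53,15] → X
    (5,2)@(11, 5): e=[28,47,-3] → .
    (6,2)@(13, 5): e=[36,45,-9] → .
  covered (12 px):
    . . . . . . . . . . .
    . . X X X X X X X X X
    . . X X X . . . . . .
    . . . . . . . . . . .
T1:
  2·area = 16
  edge (0, 4)→(6, 0): d=(6,-4) top-left  bias=+0
  edge (6, 0)→(1, 6): d=(-5,6) right/bottom  bias=-1
  edge (1, 6)→(0, 4): d=(-1,-2) top-left  bias=+0
    (2,0)@(5, 1): e=[2,1,13] → X
    (3,0)@(7, 1): e=[10,-11,17] → .
    (1,1)@(3, 3): e=[6,3,7] → X
    (2,1)@(5, 3): e=[14,-9,11] → .
    (0,2)@(1, 5): e=[10,5,1] → X
    (1,2)@(3, 5): e=[18,-7,5] → .
    (0,3)@(1, 7): e=[22,-5,-1] → .
  covered (3 px):
    . . X . . . . . . . .
    . X . . . . . . . . .
    X . . . . . . . . . .
    . . . . . . . . . . .
T2:
  2·area = 16
  edge (18, 4)→(22, 2): d=(4,-2) top-left  bias=+0
  edge (22, 2)→(18, 8): d=(-4,6) right/bottom  bias=-1
  edge (18, 8)→(18, 4): d=(0,-4) top-left  bias=+0
    (10,1)@(21, 3): e=[2,2,12] → X
    (9,2)@(19, 5): e=[6,6,4] → X
    (10,2)@(21, 5): e=[10,-6,12] → .
    (9,3)@(19, 7): e=[14,-2,4] → .
  covered (2 px):
    . . . . . . . . . . .
    . . . . . . . . . . X
    . . . . . . . . . X .
    . . . . . . . . . . .

Answer: "outside"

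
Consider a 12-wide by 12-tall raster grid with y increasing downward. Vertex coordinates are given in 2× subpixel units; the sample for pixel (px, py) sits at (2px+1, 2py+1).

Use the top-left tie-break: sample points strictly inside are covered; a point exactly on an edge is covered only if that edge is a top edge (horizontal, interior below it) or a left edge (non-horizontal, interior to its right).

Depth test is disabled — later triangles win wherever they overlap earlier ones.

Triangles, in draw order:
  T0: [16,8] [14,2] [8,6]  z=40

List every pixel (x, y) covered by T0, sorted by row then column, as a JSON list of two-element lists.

T0:
  2·area = 44  (B↔C swapped to make it positive)
  edge (16, 8)→(8, 6): d=(-8,-2) top-left  bias=+0
  edge (8, 6)→(14, 2): d=(6,-4) top-left  bias=+0
  edge (14, 2)→(16, 8): d=(2,6) right/bottom  bias=-1
    (6,1)@(13, 3): e=[34,2,8] → X
    (7,1)@(15, 3): e=[38,10,-4] → .
    (5,2)@(11, 5): e=[14,6,24] → X
    (7,2)@(15, 5): e=[22,22,0] → .  [on edge]
    (5,3)@(11, 7): e=[-2,18,28] → .
    (6,3)@(13, 7): e=[2,26,16] → X
    (7,3)@(15, 7): e=[6,34,4] → X
    (8,3)@(17, 7): e=[10,42,-8] → .
    (6,4)@(13, 9): e=[-14,38,20] → .
    (7,4)@(15, 9): e=[-10,46,8] → .
    (8,5)@(17, 11): e=[-22,66,0] → .  [on edge]
    (9,8)@(19, 17): e=[-66,110,0] → .  [on edge]
    (10,11)@(21, 23): e=[-110,154,0] → .  [on edge]
  covered (5 px):
    . . . . . . . . . . . .
    . . . . . . X . . . . .
    . . . . . X X . . . . .
    . . . . . . X X . . . .
    . . . . . . . . . . . .
    . . . . . . . . . . . .
    . . . . . . . . . . . .
    . . . . . . . . . . . .
    . . . . . . . . . . . .
    . . . . . . . . . . . .
    . . . . . . . . . . . .
    . . . . . . . . . . . .

Result: [[6,1],[5,2],[6,2],[6,3],[7,3]]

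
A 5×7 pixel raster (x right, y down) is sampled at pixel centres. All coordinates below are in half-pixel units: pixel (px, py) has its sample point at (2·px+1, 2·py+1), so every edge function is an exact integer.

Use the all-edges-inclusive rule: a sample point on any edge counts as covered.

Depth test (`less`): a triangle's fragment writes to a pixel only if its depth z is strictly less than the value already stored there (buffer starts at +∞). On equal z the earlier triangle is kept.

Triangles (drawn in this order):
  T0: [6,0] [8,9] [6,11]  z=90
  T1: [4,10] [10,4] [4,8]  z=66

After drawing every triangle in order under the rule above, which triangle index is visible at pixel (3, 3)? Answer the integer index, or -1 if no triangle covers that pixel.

T0:
  2·area = 22
  edge (6, 0)→(8, 9): d=(2,9) inclusive
  edge (8, 9)→(6, 11): d=(-2,2) inclusive
  edge (6, 11)→(6, 0): d=(0,-11) inclusive
    (3,2)@(7, 5): e=[1,10,11] → #
    (4,2)@(9, 5): e=[-17,6,33] → ·
    (3,3)@(7, 7): e=[5,6,11] → #
    (4,3)@(9, 7): e=[-13,2,33] → ·
    (3,4)@(7, 9): e=[9,2,11] → #
    (4,4)@(9, 9): e=[-9,-2,33] → ·
    (3,5)@(7, 11): e=[13,-2,11] → ·
  covered (3 px):
    · · · · ·
    · · · · ·
    · · · # ·
    · · · # ·
    · · · # ·
    · · · · ·
    · · · · ·
T1:
  2·area = 12  (B↔C swapped to make it positive)
  edge (4, 10)→(4, 8): d=(0,-2) inclusive
  edge (4, 8)→(10, 4): d=(6,-4) inclusive
  edge (10, 4)→(4, 10): d=(-6,6) inclusive
    (4,2)@(9, 5): e=[10,2,0] → #  [on edge]
    (3,3)@(7, 7): e=[6,6,0] → #  [on edge]
    (4,3)@(9, 7): e=[10,14,-12] → ·
    (2,4)@(5, 9): e=[2,10,0] → #  [on edge]
    (3,4)@(7, 9): e=[6,18,-12] → ·
    (1,5)@(3, 11): e=[-2,14,0] → ·  [on edge]
    (2,5)@(5, 11): e=[2,22,-12] → ·
    (0,6)@(1, 13): e=[-6,18,0] → ·  [on edge]
  covered (3 px):
    · · · · ·
    · · · · ·
    · · · · #
    · · · # ·
    · · # · ·
    · · · · ·
    · · · · ·

Z-buffer (winner per pixel, '.' = empty):
  . . . . .
  . . . . .
  . . . 0 1
  . . . 1 .
  . . 1 0 .
  . . . . .
  . . . . .

Answer: 1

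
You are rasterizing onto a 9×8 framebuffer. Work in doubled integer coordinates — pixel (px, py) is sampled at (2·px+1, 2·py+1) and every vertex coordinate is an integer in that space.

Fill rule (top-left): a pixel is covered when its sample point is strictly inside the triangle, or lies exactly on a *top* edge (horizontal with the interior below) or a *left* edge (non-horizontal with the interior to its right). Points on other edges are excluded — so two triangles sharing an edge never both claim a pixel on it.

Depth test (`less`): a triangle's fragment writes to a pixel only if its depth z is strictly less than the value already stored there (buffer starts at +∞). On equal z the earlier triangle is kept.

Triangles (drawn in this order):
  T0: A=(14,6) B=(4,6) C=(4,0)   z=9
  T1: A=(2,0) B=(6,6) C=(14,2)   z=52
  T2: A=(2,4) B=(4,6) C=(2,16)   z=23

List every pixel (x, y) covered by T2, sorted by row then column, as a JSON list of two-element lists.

T0:
  2·area = 60
  edge (14, 6)→(4, 6): d=(-10,0) right/bottom  bias=-1
  edge (4, 6)→(4, 0): d=(0,-6) top-left  bias=+0
  edge (4, 0)→(14, 6): d=(10,6) right/bottom  bias=-1
    (2,0)@(5, 1): e=[50,6,4] → █
    (3,0)@(7, 1): e=[50,18,-8] → ·
    (2,1)@(5, 3): e=[30,6,24] → █
    (3,1)@(7, 3): e=[30,18,12] → █
    (4,1)@(9, 3): e=[30,30,0] → ·  [on edge]
    (2,2)@(5, 5): e=[10,6,44] → █
    (4,2)@(9, 5): e=[10,30,20] → █
    (5,2)@(11, 5): e=[10,42,8] → █
    (6,2)@(13, 5): e=[10,54,-4] → ·
    (2,3)@(5, 7): e=[-10,6,64] → ·
    (3,3)@(7, 7): e=[-10,18,52] → ·
    (4,3)@(9, 7): e=[-10,30,40] → ·
  covered (7 px):
    · · █ · · · · · ·
    · · █ █ · · · · ·
    · · █ █ █ █ · · ·
    · · · · · · · · ·
    · · · · · · · · ·
    · · · · · · · · ·
    · · · · · · · · ·
    · · · · · · · · ·
T1:
  2·area = 64  (B↔C swapped to make it positive)
  edge (2, 0)→(14, 2): d=(12,2) right/bottom  bias=-1
  edge (14, 2)→(6, 6): d=(-8,4) right/bottom  bias=-1
  edge (6, 6)→(2, 0): d=(-4,-6) top-left  bias=+0
    (1,0)@(3, 1): e=[10,52,2] → █
    (2,0)@(5, 1): e=[6,44,14] → █
    (3,0)@(7, 1): e=[2,36,26] → █
    (4,0)@(9, 1): e=[-2,28,38] → ·
    (1,1)@(3, 3): e=[34,36,-6] → ·
    (2,1)@(5, 3): e=[30,28,6] → █
    (4,1)@(9, 3): e=[22,12,30] → █
    (5,1)@(11, 3): e=[18,4,42] → █
    (6,1)@(13, 3): e=[14,-4,54] → ·
    (2,2)@(5, 5): e=[54,12,-2] → ·
    (3,2)@(7, 5): e=[50,4,10] → █
    (4,2)@(9, 5): e=[46,-4,22] → ·
  covered (8 px):
    · █ █ █ · · · · ·
    · · █ █ █ █ · · ·
    · · · █ · · · · ·
    · · · · · · · · ·
    · · · · · · · · ·
    · · · · · · · · ·
    · · · · · · · · ·
    · · · · · · · · ·
T2:
  2·area = 24
  edge (2, 4)→(4, 6): d=(2,2) right/bottom  bias=-1
  edge (4, 6)→(2, 16): d=(-2,10) right/bottom  bias=-1
  edge (2, 16)→(2, 4): d=(0,-12) top-left  bias=+0
    (2,0)@(5, 1): e=[-12,0,36] → ·  [on edge]
    (0,1)@(1, 3): e=[0,36,-12] → ·  [on edge]
    (1,2)@(3, 5): e=[0,12,12] → ·  [on edge]
    (1,3)@(3, 7): e=[4,8,12] → █
    (2,3)@(5, 7): e=[0,-12,36] → ·  [on edge]
    (1,4)@(3, 9): e=[8,4,12] → █
    (2,4)@(5, 9): e=[4,-16,36] → ·
    (3,4)@(7, 9): e=[0,-36,60] → ·  [on edge]
    (1,5)@(3, 11): e=[12,0,12] → ·  [on edge]
    (4,5)@(9, 11): e=[0,-60,84] → ·  [on edge]
    (5,6)@(11, 13): e=[0,-84,108] → ·  [on edge]
    (6,7)@(13, 15): e=[0,-108,132] → ·  [on edge]
  covered (2 px):
    · · · · · · · · ·
    · · · · · · · · ·
    · · · · · · · · ·
    · █ · · · · · · ·
    · █ · · · · · · ·
    · · · · · · · · ·
    · · · · · · · · ·
    · · · · · · · · ·

Answer: [[1,3],[1,4]]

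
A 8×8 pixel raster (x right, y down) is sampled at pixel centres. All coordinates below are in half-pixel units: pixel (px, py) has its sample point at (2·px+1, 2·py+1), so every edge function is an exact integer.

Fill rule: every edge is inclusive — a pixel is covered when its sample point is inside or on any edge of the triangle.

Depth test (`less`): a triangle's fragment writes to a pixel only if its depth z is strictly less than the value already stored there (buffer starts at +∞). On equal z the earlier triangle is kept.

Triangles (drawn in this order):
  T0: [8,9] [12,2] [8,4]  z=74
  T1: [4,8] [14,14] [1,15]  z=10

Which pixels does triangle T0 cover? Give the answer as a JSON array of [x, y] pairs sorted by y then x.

T0:
  2·area = 20  (B↔C swapped to make it positive)
  edge (8, 9)→(8, 4): d=(0,-5) inclusive
  edge (8, 4)→(12, 2): d=(4,-2) inclusive
  edge (12, 2)→(8, 9): d=(-4,7) inclusive
    (5,1)@(11, 3): e=[15,2,3] → █
    (6,1)@(13, 3): e=[25,6,-11] → ·
    (4,2)@(9, 5): e=[5,6,9] → █
    (5,2)@(11, 5): e=[15,10,-5] → ·
    (4,3)@(9, 7): e=[5,14,1] → █
    (5,3)@(11, 7): e=[15,18,-13] → ·
    (4,4)@(9, 9): e=[5,22,-7] → ·
  covered (3 px):
    · · · · · · · ·
    · · · · · █ · ·
    · · · · █ · · ·
    · · · · █ · · ·
    · · · · · · · ·
    · · · · · · · ·
    · · · · · · · ·
    · · · · · · · ·
T1:
  2·area = 88
  edge (4, 8)→(14, 14): d=(10,6) inclusive
  edge (14, 14)→(1, 15): d=(-13,1) inclusive
  edge (1, 15)→(4, 8): d=(3,-7) inclusive
    (3,0)@(7, 1): e=[-88,176,0] → ·  [on edge]
    (2,4)@(5, 9): e=[4,74,10] → █
    (3,4)@(7, 9): e=[-8,72,24] → ·
    (1,5)@(3, 11): e=[36,50,2] → █
    (3,5)@(7, 11): e=[12,46,30] → █
    (4,5)@(9, 11): e=[0,44,44] → █  [on edge]
    (5,5)@(11, 11): e=[-12,42,58] → ·
    (1,6)@(3, 13): e=[56,24,8] → █
    (5,6)@(11, 13): e=[8,16,64] → █
    (6,6)@(13, 13): e=[-4,14,78] → ·
    (0,7)@(1, 15): e=[88,0,0] → █  [on edge]
    (1,7)@(3, 15): e=[76,-2,14] → ·
  covered (11 px):
    · · · · · · · ·
    · · · · · · · ·
    · · · · · · · ·
    · · · · · · · ·
    · · █ · · · · ·
    · █ █ █ █ · · ·
    · █ █ █ █ █ · ·
    █ · · · · · · ·

Result: [[5,1],[4,2],[4,3]]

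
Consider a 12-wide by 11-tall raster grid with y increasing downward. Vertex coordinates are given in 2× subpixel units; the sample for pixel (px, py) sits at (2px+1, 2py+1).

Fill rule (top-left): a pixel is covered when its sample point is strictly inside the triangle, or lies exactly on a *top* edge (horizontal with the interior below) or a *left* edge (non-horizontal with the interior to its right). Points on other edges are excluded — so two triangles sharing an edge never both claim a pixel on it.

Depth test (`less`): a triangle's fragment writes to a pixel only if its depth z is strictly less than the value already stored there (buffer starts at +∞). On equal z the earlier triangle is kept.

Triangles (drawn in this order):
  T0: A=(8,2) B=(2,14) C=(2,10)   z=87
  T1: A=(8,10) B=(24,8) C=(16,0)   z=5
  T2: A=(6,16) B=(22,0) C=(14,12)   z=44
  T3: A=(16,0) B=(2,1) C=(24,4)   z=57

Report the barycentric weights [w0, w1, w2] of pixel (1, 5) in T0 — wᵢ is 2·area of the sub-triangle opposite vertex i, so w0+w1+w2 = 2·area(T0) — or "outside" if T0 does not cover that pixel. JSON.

T0:
  2·area = 24
  edge (8, 2)→(2, 14): d=(-6,12) right/bottom  bias=-1
  edge (2, 14)→(2, 10): d=(0,-4) top-left  bias=+0
  edge (2, 10)→(8, 2): d=(6,-8) top-left  bias=+0
    (2,3)@(5, 7): e=[6,12,6] → █
    (3,3)@(7, 7): e=[-18,20,22] → ·
    (1,4)@(3, 9): e=[18,4,2] → █
    (2,4)@(5, 9): e=[-6,12,18] → ·
    (1,5)@(3, 11): e=[6,4,14] → █
    (2,5)@(5, 11): e=[-18,12,30] → ·
    (1,6)@(3, 13): e=[-6,4,26] → ·
  covered (3 px):
    · · · · · · · · · · · ·
    · · · · · · · · · · · ·
    · · · · · · · · · · · ·
    · · █ · · · · · · · · ·
    · █ · · · · · · · · · ·
    · █ · · · · · · · · · ·
    · · · · · · · · · · · ·
    · · · · · · · · · · · ·
    · · · · · · · · · · · ·
    · · · · · · · · · · · ·
    · · · · · · · · · · · ·
T1:
  2·area = 144  (B↔C swapped to make it positive)
  edge (8, 10)→(16, 0): d=(8,-10) top-left  bias=+0
  edge (16, 0)→(24, 8): d=(8,8) right/bottom  bias=-1
  edge (24, 8)→(8, 10): d=(-16,2) right/bottom  bias=-1
    (8,0)@(17, 1): e=[18,0,126] → ·  [on edge]
    (7,1)@(15, 3): e=[14,32,98] → █
    (8,1)@(17, 3): e=[34,16,94] → █
    (9,1)@(19, 3): e=[54,0,90] → ·  [on edge]
    (6,2)@(13, 5): e=[10,64,70] → █
    (9,2)@(19, 5): e=[70,16,58] → █
    (10,2)@(21, 5): e=[90,0,54] → ·  [on edge]
    (5,3)@(11, 7): e=[6,96,42] → █
    (10,3)@(21, 7): e=[106,16,22] → █
    (11,3)@(23, 7): e=[126,0,18] → ·  [on edge]
    (4,4)@(9, 9): e=[2,128,14] → █
    (8,4)@(17, 9): e=[82,64,-2] → ·
  covered (16 px):
    · · · · · · · · · · · ·
    · · · · · · · █ █ · · ·
    · · · · · · █ █ █ █ · ·
    · · · · · █ █ █ █ █ █ ·
    · · · · █ █ █ █ · · · ·
    · · · · · · · · · · · ·
    · · · · · · · · · · · ·
    · · · · · · · · · · · ·
    · · · · · · · · · · · ·
    · · · · · · · · · · · ·
    · · · · · · · · · · · ·
T2:
  2·area = 64
  edge (6, 16)→(22, 0): d=(16,-16) top-left  bias=+0
  edge (22, 0)→(14, 12): d=(-8,12) right/bottom  bias=-1
  edge (14, 12)→(6, 16): d=(-8,4) right/bottom  bias=-1
    (10,0)@(21, 1): e=[0,4,60] → █  [on edge]
    (11,0)@(23, 1): e=[32,-20,52] → ·
    (9,1)@(19, 3): e=[0,12,52] → █  [on edge]
    (10,1)@(21, 3): e=[32,-12,44] → ·
    (8,2)@(17, 5): e=[0,20,44] → █  [on edge]
    (9,2)@(19, 5): e=[32,-4,36] → ·
    (7,3)@(15, 7): e=[0,28,36] → █  [on edge]
    (9,3)@(19, 7): e=[64,-20,20] → ·
    (6,4)@(13, 9): e=[0,36,28] → █  [on edge]
    (8,4)@(17, 9): e=[64,-12,12] → ·
    (5,5)@(11, 11): e=[0,44,20] → █  [on edge]
    (7,5)@(15, 11): e=[64,-4,4] → ·
    (4,6)@(9, 13): e=[0,52,12] → █  [on edge]
    (3,7)@(7, 15): e=[0,60,4] → █  [on edge]
    (2,8)@(5, 17): e=[0,68,-4] → ·  [on edge]
    (1,9)@(3, 19): e=[0,76,-12] → ·  [on edge]
    (0,10)@(1, 21): e=[0,84,-20] → ·  [on edge]
  covered (12 px):
    · · · · · · · · · · █ ·
    · · · · · · · · · █ · ·
    · · · · · · · · █ · · ·
    · · · · · · · █ █ · · ·
    · · · · · · █ █ · · · ·
    · · · · · █ █ · · · · ·
    · · · · █ █ · · · · · ·
    · · · █ · · · · · · · ·
    · · · · · · · · · · · ·
    · · · · · · · · · · · ·
    · · · · · · · · · · · ·
T3:
  2·area = 64  (B↔C swapped to make it positive)
  edge (16, 0)→(24, 4): d=(8,4) right/bottom  bias=-1
  edge (24, 4)→(2, 1): d=(-22,-3) top-left  bias=+0
  edge (2, 1)→(16, 0): d=(14,-1) top-left  bias=+0
    (1,0)@(3, 1): e=[60,3,1] → █
    (2,0)@(5, 1): e=[52,9,3] → █
    (3,0)@(7, 1): e=[44,15,5] → █
    (4,0)@(9, 1): e=[36,21,7] → █
    (5,0)@(11, 1): e=[28,27,9] → █
    (6,0)@(13, 1): e=[20,33,11] → █
    (7,0)@(15, 1): e=[12,39,13] → █
    (8,0)@(17, 1): e=[4,45,15] → █
    (9,0)@(19, 1): e=[-4,51,17] → ·
    (1,1)@(3, 3): e=[76,-41,29] → ·
    (2,1)@(5, 3): e=[68,-35,31] → ·
    (3,1)@(7, 3): e=[60,-29,33] → ·
  covered (11 px):
    · █ █ █ █ █ █ █ █ · · ·
    · · · · · · · · █ █ █ ·
    · · · · · · · · · · · ·
    · · · · · · · · · · · ·
    · · · · · · · · · · · ·
    · · · · · · · · · · · ·
    · · · · · · · · · · · ·
    · · · · · · · · · · · ·
    · · · · · · · · · · · ·
    · · · · · · · · · · · ·
    · · · · · · · · · · · ·

Answer: [4,14,6]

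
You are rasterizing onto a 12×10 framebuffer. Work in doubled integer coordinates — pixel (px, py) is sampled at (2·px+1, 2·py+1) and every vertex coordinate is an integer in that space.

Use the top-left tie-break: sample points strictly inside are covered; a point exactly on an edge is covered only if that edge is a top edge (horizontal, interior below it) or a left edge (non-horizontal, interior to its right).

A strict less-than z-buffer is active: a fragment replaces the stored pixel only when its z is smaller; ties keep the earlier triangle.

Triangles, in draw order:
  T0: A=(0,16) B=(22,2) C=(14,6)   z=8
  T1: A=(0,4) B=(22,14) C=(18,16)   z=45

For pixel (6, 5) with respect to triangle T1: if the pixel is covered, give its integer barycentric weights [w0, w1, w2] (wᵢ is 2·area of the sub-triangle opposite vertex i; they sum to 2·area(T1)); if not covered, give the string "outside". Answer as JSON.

T0:
  2·area = 24  (B↔C swapped to make it positive)
  edge (0, 16)→(14, 6): d=(14,-10) top-left  bias=+0
  edge (14, 6)→(22, 2): d=(8,-4) top-left  bias=+0
  edge (22, 2)→(0, 16): d=(-22,14) right/bottom  bias=-1
    (10,0)@(21, 1): e=[0,-12,36] → ·  [on edge]
    (8,2)@(17, 5): e=[16,4,4] → #
    (9,2)@(19, 5): e=[36,12,-24] → ·
    (6,3)@(13, 7): e=[4,4,16] → #
    (7,3)@(15, 7): e=[24,12,-12] → ·
    (8,3)@(17, 7): e=[44,20,-40] → ·
    (5,4)@(11, 9): e=[12,12,0] → ·  [on edge]
    (6,4)@(13, 9): e=[32,20,-28] → ·
    (3,5)@(7, 11): e=[0,12,12] → #  [on edge]
    (4,5)@(9, 11): e=[20,20,-16] → ·
    (3,6)@(7, 13): e=[28,28,-32] → ·
  covered (3 px):
    · · · · · · · · · · · ·
    · · · · · · · · · · · ·
    · · · · · · · · # · · ·
    · · · · · · # · · · · ·
    · · · · · · · · · · · ·
    · · · # · · · · · · · ·
    · · · · · · · · · · · ·
    · · · · · · · · · · · ·
    · · · · · · · · · · · ·
    · · · · · · · · · · · ·
T1:
  2·area = 84
  edge (0, 4)→(22, 14): d=(22,10) right/bottom  bias=-1
  edge (22, 14)→(18, 16): d=(-4,2) right/bottom  bias=-1
  edge (18, 16)→(0, 4): d=(-18,-12) top-left  bias=+0
    (2,3)@(5, 7): e=[16,62,6] → #
    (3,3)@(7, 7): e=[-4,58,30] → ·
    (2,4)@(5, 9): e=[60,54,-30] → ·
    (4,4)@(9, 9): e=[20,46,18] → #
    (5,4)@(11, 9): e=[0,42,42] → ·  [on edge]
    (4,5)@(9, 11): e=[64,38,-18] → ·
    (5,5)@(11, 11): e=[44,34,6] → #
    (6,5)@(13, 11): e=[24,30,30] → #
    (7,5)@(15, 11): e=[4,26,54] → #
    (8,5)@(17, 11): e=[-16,22,78] → ·
    (5,6)@(11, 13): e=[88,26,-30] → ·
    (6,6)@(13, 13): e=[68,22,-6] → ·
  covered (10 px):
    · · · · · · · · · · · ·
    · · · · · · · · · · · ·
    · · · · · · · · · · · ·
    · · # · · · · · · · · ·
    · · · · # · · · · · · ·
    · · · · · # # # · · · ·
    · · · · · · · # # # · ·
    · · · · · · · · # # · ·
    · · · · · · · · · · · ·
    · · · · · · · · · · · ·

Final: [30,30,24]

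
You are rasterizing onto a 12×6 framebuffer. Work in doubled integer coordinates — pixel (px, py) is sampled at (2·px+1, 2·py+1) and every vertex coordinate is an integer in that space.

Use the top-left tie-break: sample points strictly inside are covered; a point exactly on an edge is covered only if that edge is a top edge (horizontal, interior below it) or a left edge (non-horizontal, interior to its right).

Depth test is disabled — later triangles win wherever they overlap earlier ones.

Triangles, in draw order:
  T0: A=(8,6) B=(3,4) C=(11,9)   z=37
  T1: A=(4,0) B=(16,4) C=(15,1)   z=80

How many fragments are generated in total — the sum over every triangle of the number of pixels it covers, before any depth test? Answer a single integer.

T0:
  2·area = 9  (B↔C swapped to make it positive)
  edge (8, 6)→(11, 9): d=(3,3) right/bottom  bias=-1
  edge (11, 9)→(3, 4): d=(-8,-5) top-left  bias=+0
  edge (3, 4)→(8, 6): d=(5,2) right/bottom  bias=-1
    (1,0)@(3, 1): e=[0,24,-15] → .  [on edge]
    (2,1)@(5, 3): e=[0,18,-9] → .  [on edge]
    (2,2)@(5, 5): e=[6,2,1] → X
    (3,2)@(7, 5): e=[0,12,-3] → .  [on edge]
    (2,3)@(5, 7): e=[12,-14,11] → .
    (4,3)@(9, 7): e=[0,6,3] → .  [on edge]
    (5,4)@(11, 9): e=[0,0,9] → .  [on edge]
    (6,5)@(13, 11): e=[0,-6,15] → .  [on edge]
  covered (1 px):
    . . . . . . . . . . . .
    . . . . . . . . . . . .
    . . X . . . . . . . . .
    . . . . . . . . . . . .
    . . . . . . . . . . . .
    . . . . . . . . . . . .
T1:
  2·area = 32  (B↔C swapped to make it positive)
  edge (4, 0)→(15, 1): d=(11,1) right/bottom  bias=-1
  edge (15, 1)→(16, 4): d=(1,3) right/bottom  bias=-1
  edge (16, 4)→(4, 0): d=(-12,-4) top-left  bias=+0
    (3,0)@(7, 1): e=[8,24,0] → X  [on edge]
    (4,0)@(9, 1): e=[6,18,8] → X
    (5,0)@(11, 1): e=[4,12,16] → X
    (6,0)@(13, 1): e=[2,6,24] → X
    (7,0)@(15, 1): e=[0,0,32] → .  [on edge]
    (3,1)@(7, 3): e=[30,26,-24] → .
    (4,1)@(9, 3): e=[28,20,-16] → .
    (5,1)@(11, 3): e=[26,14,-8] → .
    (6,1)@(13, 3): e=[24,8,0] → X  [on edge]
    (7,1)@(15, 3): e=[22,2,8] → X
    (8,1)@(17, 3): e=[20,-4,16] → .
    (6,2)@(13, 5): e=[46,10,-24] → .
    (9,2)@(19, 5): e=[40,-8,0] → .  [on edge]
    (8,3)@(17, 7): e=[64,0,-32] → .  [on edge]
  covered (6 px):
    . . . X X X X . . . . .
    . . . . . . X X . . . .
    . . . . . . . . . . . .
    . . . . . . . . . . . .
    . . . . . . . . . . . .
    . . . . . . . . . . . .

Answer: 7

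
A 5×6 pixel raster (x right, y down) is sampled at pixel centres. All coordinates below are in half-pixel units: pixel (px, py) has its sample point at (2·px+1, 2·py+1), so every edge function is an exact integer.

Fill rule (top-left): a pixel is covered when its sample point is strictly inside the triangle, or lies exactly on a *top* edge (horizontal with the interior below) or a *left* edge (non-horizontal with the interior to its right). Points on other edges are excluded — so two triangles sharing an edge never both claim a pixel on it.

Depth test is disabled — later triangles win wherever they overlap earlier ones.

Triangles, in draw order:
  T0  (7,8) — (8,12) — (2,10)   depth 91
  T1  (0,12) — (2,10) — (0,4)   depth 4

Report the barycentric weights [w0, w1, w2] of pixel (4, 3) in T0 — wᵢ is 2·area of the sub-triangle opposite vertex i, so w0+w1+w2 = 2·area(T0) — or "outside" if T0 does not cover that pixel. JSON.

T0:
  2·area = 22
  edge (7, 8)→(8, 12): d=(1,4) right/bottom  bias=-1
  edge (8, 12)→(2, 10): d=(-6,-2) top-left  bias=+0
  edge (2, 10)→(7, 8): d=(5,-2) top-left  bias=+0
    (2,4)@(5, 9): e=[9,12,1] → #
    (3,4)@(7, 9): e=[1,16,5] → #
    (4,4)@(9, 9): e=[-7,20,9] → ·
    (2,5)@(5, 11): e=[11,0,11] → #  [on edge]
    (4,5)@(9, 11): e=[-5,8,19] → ·
  covered (4 px):
    · · · · ·
    · · · · ·
    · · · · ·
    · · · · ·
    · · # # ·
    · · # # ·
T1:
  2·area = 16  (B↔C swapped to make it positive)
  edge (0, 12)→(0, 4): d=(0,-8) top-left  bias=+0
  edge (0, 4)→(2, 10): d=(2,6) right/bottom  bias=-1
  edge (2, 10)→(0, 12): d=(-2,2) right/bottom  bias=-1
    (4,1)@(9, 3): e=[72,-56,0] → ·  [on edge]
    (3,2)@(7, 5): e=[56,-40,0] → ·  [on edge]
    (0,3)@(1, 7): e=[8,0,8] → ·  [on edge]
    (2,3)@(5, 7): e=[40,-24,0] → ·  [on edge]
    (0,4)@(1, 9): e=[8,4,4] → #
    (1,4)@(3, 9): e=[24,-8,0] → ·  [on edge]
    (0,5)@(1, 11): e=[8,8,0] → ·  [on edge]
  covered (1 px):
    · · · · ·
    · · · · ·
    · · · · ·
    · · · · ·
    # · · · ·
    · · · · ·

Answer: "outside"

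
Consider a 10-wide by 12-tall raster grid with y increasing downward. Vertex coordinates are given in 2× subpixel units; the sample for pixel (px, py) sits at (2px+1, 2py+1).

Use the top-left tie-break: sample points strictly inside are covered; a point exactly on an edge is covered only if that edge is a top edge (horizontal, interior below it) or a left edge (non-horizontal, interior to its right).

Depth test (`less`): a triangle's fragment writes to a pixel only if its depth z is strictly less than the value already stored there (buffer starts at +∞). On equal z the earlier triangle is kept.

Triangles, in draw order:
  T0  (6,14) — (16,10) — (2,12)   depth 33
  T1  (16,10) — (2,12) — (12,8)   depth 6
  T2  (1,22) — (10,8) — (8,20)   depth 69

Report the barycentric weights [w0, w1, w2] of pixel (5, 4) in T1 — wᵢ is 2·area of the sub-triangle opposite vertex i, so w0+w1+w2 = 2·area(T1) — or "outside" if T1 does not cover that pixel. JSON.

T0:
  2·area = 36  (B↔C swapped to make it positive)
  edge (6, 14)→(2, 12): d=(-4,-2) top-left  bias=+0
  edge (2, 12)→(16, 10): d=(14,-2) top-left  bias=+0
  edge (16, 10)→(6, 14): d=(-10,4) right/bottom  bias=-1
    (4,5)@(9, 11): e=[18,0,18] → █  [on edge]
    (5,5)@(11, 11): e=[22,4,10] → █
    (6,5)@(13, 11): e=[26,8,2] → █
    (7,5)@(15, 11): e=[30,12,-6] → ·
    (2,6)@(5, 13): e=[2,20,14] → █
    (3,6)@(7, 13): e=[6,24,6] → █
    (4,6)@(9, 13): e=[10,28,-2] → ·
    (5,6)@(11, 13): e=[14,32,-10] → ·
    (6,6)@(13, 13): e=[18,36,-18] → ·
    (2,7)@(5, 15): e=[-6,48,-6] → ·
    (3,7)@(7, 15): e=[-2,52,-14] → ·
  covered (5 px):
    · · · · · · · · · ·
    · · · · · · · · · ·
    · · · · · · · · · ·
    · · · · · · · · · ·
    · · · · · · · · · ·
    · · · · █ █ █ · · ·
    · · █ █ · · · · · ·
    · · · · · · · · · ·
    · · · · · · · · · ·
    · · · · · · · · · ·
    · · · · · · · · · ·
    · · · · · · · · · ·
T1:
  2·area = 36
  edge (16, 10)→(2, 12): d=(-14,2) right/bottom  bias=-1
  edge (2, 12)→(12, 8): d=(10,-4) top-left  bias=+0
  edge (12, 8)→(16, 10): d=(4,2) right/bottom  bias=-1
    (5,4)@(11, 9): e=[24,6,6] → █
    (6,4)@(13, 9): e=[20,14,2] → █
    (7,4)@(15, 9): e=[16,22,-2] → ·
    (2,5)@(5, 11): e=[8,2,26] → █
    (3,5)@(7, 11): e=[4,10,22] → █
    (4,5)@(9, 11): e=[0,18,18] → ·  [on edge]
    (5,5)@(11, 11): e=[-4,26,14] → ·
    (6,5)@(13, 11): e=[-8,34,10] → ·
    (2,6)@(5, 13): e=[-20,22,34] → ·
    (3,6)@(7, 13): e=[-24,30,30] → ·
  covered (4 px):
    · · · · · · · · · ·
    · · · · · · · · · ·
    · · · · · · · · · ·
    · · · · · · · · · ·
    · · · · · █ █ · · ·
    · · █ █ · · · · · ·
    · · · · · · · · · ·
    · · · · · · · · · ·
    · · · · · · · · · ·
    · · · · · · · · · ·
    · · · · · · · · · ·
    · · · · · · · · · ·
T2:
  2·area = 80
  edge (1, 22)→(10, 8): d=(9,-14) top-left  bias=+0
  edge (10, 8)→(8, 20): d=(-2,12) right/bottom  bias=-1
  edge (8, 20)→(1, 22): d=(-7,2) right/bottom  bias=-1
    (4,5)@(9, 11): e=[13,6,61] → █
    (5,5)@(11, 11): e=[41,-18,57] → ·
    (3,6)@(7, 13): e=[3,26,51] → █
    (5,6)@(11, 13): e=[59,-22,43] → ·
    (3,7)@(7, 15): e=[21,22,37] → █
    (4,7)@(9, 15): e=[49,-2,33] → ·
    (2,8)@(5, 17): e=[11,42,27] → █
    (4,8)@(9, 17): e=[67,-6,19] → ·
    (1,9)@(3, 19): e=[1,62,17] → █
    (4,9)@(9, 19): e=[85,-10,5] → ·
    (1,10)@(3, 21): e=[19,58,3] → █
    (2,10)@(5, 21): e=[47,34,-1] → ·
  covered (10 px):
    · · · · · · · · · ·
    · · · · · · · · · ·
    · · · · · · · · · ·
    · · · · · · · · · ·
    · · · · · · · · · ·
    · · · · █ · · · · ·
    · · · █ █ · · · · ·
    · · · █ · · · · · ·
    · · █ █ · · · · · ·
    · █ █ █ · · · · · ·
    · █ · · · · · · · ·
    · · · · · · · · · ·

Answer: [6,6,24]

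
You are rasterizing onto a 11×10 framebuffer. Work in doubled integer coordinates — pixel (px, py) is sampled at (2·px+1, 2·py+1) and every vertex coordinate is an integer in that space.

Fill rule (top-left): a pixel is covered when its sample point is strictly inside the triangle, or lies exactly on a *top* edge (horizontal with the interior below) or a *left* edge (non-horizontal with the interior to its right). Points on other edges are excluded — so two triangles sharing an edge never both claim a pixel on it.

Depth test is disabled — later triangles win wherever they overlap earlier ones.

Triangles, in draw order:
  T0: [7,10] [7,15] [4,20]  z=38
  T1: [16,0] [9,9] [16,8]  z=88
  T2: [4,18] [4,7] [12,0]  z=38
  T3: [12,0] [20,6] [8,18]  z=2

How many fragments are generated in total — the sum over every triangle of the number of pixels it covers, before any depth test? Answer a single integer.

T0:
  2·area = 15
  edge (7, 10)→(7, 15): d=(0,5) right/bottom  bias=-1
  edge (7, 15)→(4, 20): d=(-3,5) right/bottom  bias=-1
  edge (4, 20)→(7, 10): d=(3,-10) top-left  bias=+0
    (3,0)@(7, 1): e=[0,42,-27] → ·  [on edge]
    (3,1)@(7, 3): e=[0,36,-21] → ·  [on edge]
    (3,2)@(7, 5): e=[0,30,-15] → ·  [on edge]
    (6,2)@(13, 5): e=[-30,0,45] → ·  [on edge]
    (3,3)@(7, 7): e=[0,24,-9] → ·  [on edge]
    (3,4)@(7, 9): e=[0,18,-3] → ·  [on edge]
    (3,5)@(7, 11): e=[0,12,3] → ·  [on edge]
    (3,6)@(7, 13): e=[0,6,9] → ·  [on edge]
    (3,7)@(7, 15): e=[0,0,15] → ·  [on edge]
    (2,8)@(5, 17): e=[10,4,1] → #
    (3,8)@(7, 17): e=[0,-6,21] → ·  [on edge]
    (2,9)@(5, 19): e=[10,-2,7] → ·
    (3,9)@(7, 19): e=[0,-12,27] → ·  [on edge]
  covered (1 px):
    · · · · · · · · · · ·
    · · · · · · · · · · ·
    · · · · · · · · · · ·
    · · · · · · · · · · ·
    · · · · · · · · · · ·
    · · · · · · · · · · ·
    · · · · · · · · · · ·
    · · · · · · · · · · ·
    · · # · · · · · · · ·
    · · · · · · · · · · ·
T1:
  2·area = 56  (B↔C swapped to make it positive)
  edge (16, 0)→(16, 8): d=(0,8) right/bottom  bias=-1
  edge (16, 8)→(9, 9): d=(-7,1) right/bottom  bias=-1
  edge (9, 9)→(16, 0): d=(7,-9) top-left  bias=+0
    (7,1)@(15, 3): e=[8,36,12] → #
    (8,1)@(17, 3): e=[-8,34,30] → ·
    (6,2)@(13, 5): e=[24,24,8] → #
    (8,2)@(17, 5): e=[-8,20,44] → ·
    (5,3)@(11, 7): e=[40,12,4] → #
    (8,3)@(17, 7): e=[-8,6,58] → ·
    (4,4)@(9, 9): e=[56,0,0] → ·  [on edge]
    (5,4)@(11, 9): e=[40,-2,18] → ·
    (6,4)@(13, 9): e=[24,-4,36] → ·
    (7,4)@(15, 9): e=[8,-6,54] → ·
  covered (6 px):
    · · · · · · · · · · ·
    · · · · · · · # · · ·
    · · · · · · # # · · ·
    · · · · · # # # · · ·
    · · · · · · · · · · ·
    · · · · · · · · · · ·
    · · · · · · · · · · ·
    · · · · · · · · · · ·
    · · · · · · · · · · ·
    · · · · · · · · · · ·
T2:
  2·area = 88
  edge (4, 18)→(4, 7): d=(0,-11) top-left  bias=+0
  edge (4, 7)→(12, 0): d=(8,-7) top-left  bias=+0
  edge (12, 0)→(4, 18): d=(-8,18) right/bottom  bias=-1
    (5,0)@(11, 1): e=[77,1,10] → #
    (6,0)@(13, 1): e=[99,15,-26] → ·
    (4,1)@(9, 3): e=[55,3,30] → #
    (5,1)@(11, 3): e=[77,17,-6] → ·
    (3,2)@(7, 5): e=[33,5,50] → #
    (5,2)@(11, 5): e=[77,33,-22] → ·
    (2,3)@(5, 7): e=[11,7,70] → #
    (4,3)@(9, 7): e=[55,35,-2] → ·
    (2,4)@(5, 9): e=[11,23,54] → #
    (4,4)@(9, 9): e=[55,51,-18] → ·
    (2,5)@(5, 11): e=[11,39,38] → #
    (4,5)@(9, 11): e=[55,67,-34] → ·
  covered (12 px):
    · · · · · # · · · · ·
    · · · · # · · · · · ·
    · · · # # · · · · · ·
    · · # # · · · · · · ·
    · · # # · · · · · · ·
    · · # # · · · · · · ·
    · · # · · · · · · · ·
    · · # · · · · · · · ·
    · · · · · · · · · · ·
    · · · · · · · · · · ·
T3:
  2·area = 168
  edge (12, 0)→(20, 6): d=(8,6) right/bottom  bias=-1
  edge (20, 6)→(8, 18): d=(-12,12) right/bottom  bias=-1
  edge (8, 18)→(12, 0): d=(4,-18) top-left  bias=+0
    (6,0)@(13, 1): e=[2,144,22] → #
    (7,0)@(15, 1): e=[-10,120,58] → ·
    (6,1)@(13, 3): e=[18,120,30] → #
    (7,1)@(15, 3): e=[6,96,66] → #
    (8,1)@(17, 3): e=[-6,72,102] → ·
    (5,2)@(11, 5): e=[46,120,2] → #
    (8,2)@(17, 5): e=[10,48,110] → #
    (9,2)@(19, 5): e=[-2,24,146] → ·
    (10,2)@(21, 5): e=[-14,0,182] → ·  [on edge]
    (5,3)@(11, 7): e=[62,96,10] → #
    (9,3)@(19, 7): e=[14,0,154] → ·  [on edge]
    (5,4)@(11, 9): e=[78,72,18] → #
    (8,4)@(17, 9): e=[42,0,126] → ·  [on edge]
    (7,5)@(15, 11): e=[70,0,98] → ·  [on edge]
    (6,6)@(13, 13): e=[98,0,70] → ·  [on edge]
    (5,7)@(11, 15): e=[126,0,42] → ·  [on edge]
    (4,8)@(9, 17): e=[154,0,14] → ·  [on edge]
    (3,9)@(7, 19): e=[182,0,-14] → ·  [on edge]
  covered (18 px):
    · · · · · · # · · · ·
    · · · · · · # # · · ·
    · · · · · # # # # · ·
    · · · · · # # # # · ·
    · · · · · # # # · · ·
    · · · · · # # · · · ·
    · · · · · # · · · · ·
    · · · · # · · · · · ·
    · · · · · · · · · · ·
    · · · · · · · · · · ·

Result: 37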